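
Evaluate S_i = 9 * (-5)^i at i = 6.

S_6 = 9 * (-5)^6 = 9 * 15625 = 140625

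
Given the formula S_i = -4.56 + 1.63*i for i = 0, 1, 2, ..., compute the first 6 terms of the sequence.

This is an arithmetic sequence.
i=0: S_0 = -4.56 + 1.63*0 = -4.56
i=1: S_1 = -4.56 + 1.63*1 = -2.93
i=2: S_2 = -4.56 + 1.63*2 = -1.3
i=3: S_3 = -4.56 + 1.63*3 = 0.33
i=4: S_4 = -4.56 + 1.63*4 = 1.96
i=5: S_5 = -4.56 + 1.63*5 = 3.59
The first 6 terms are: [-4.56, -2.93, -1.3, 0.33, 1.96, 3.59]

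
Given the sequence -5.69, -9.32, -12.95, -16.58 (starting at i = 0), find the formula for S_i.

Check differences: -9.32 - -5.69 = -3.63
-12.95 - -9.32 = -3.63
Common difference d = -3.63.
First term a = -5.69.
Formula: S_i = -5.69 - 3.63*i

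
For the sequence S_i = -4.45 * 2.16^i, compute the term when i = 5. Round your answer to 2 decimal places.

S_5 = -4.45 * 2.16^5 ≈ -4.45 * 47.0185 ≈ -209.23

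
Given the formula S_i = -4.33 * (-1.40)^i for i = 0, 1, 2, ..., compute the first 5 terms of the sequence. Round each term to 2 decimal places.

This is a geometric sequence.
i=0: S_0 = -4.33 * (-1.4)^0 = -4.33
i=1: S_1 = -4.33 * (-1.4)^1 ≈ 6.06
i=2: S_2 = -4.33 * (-1.4)^2 ≈ -8.49
i=3: S_3 = -4.33 * (-1.4)^3 ≈ 11.88
i=4: S_4 = -4.33 * (-1.4)^4 ≈ -16.63
The first 5 terms are: [-4.33, 6.06, -8.49, 11.88, -16.63]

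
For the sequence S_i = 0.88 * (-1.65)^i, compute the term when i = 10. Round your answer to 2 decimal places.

S_10 = 0.88 * (-1.65)^10 ≈ 0.88 * 149.5683 ≈ 131.62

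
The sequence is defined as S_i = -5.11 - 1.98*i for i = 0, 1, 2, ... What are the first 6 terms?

This is an arithmetic sequence.
i=0: S_0 = -5.11 + -1.98*0 = -5.11
i=1: S_1 = -5.11 + -1.98*1 = -7.09
i=2: S_2 = -5.11 + -1.98*2 = -9.07
i=3: S_3 = -5.11 + -1.98*3 = -11.05
i=4: S_4 = -5.11 + -1.98*4 = -13.03
i=5: S_5 = -5.11 + -1.98*5 = -15.01
The first 6 terms are: [-5.11, -7.09, -9.07, -11.05, -13.03, -15.01]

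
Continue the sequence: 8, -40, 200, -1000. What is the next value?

Ratios: -40 / 8 = -5.0
This is a geometric sequence with common ratio r = -5.
Next term = -1000 * -5 = 5000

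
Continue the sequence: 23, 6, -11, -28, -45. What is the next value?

Differences: 6 - 23 = -17
This is an arithmetic sequence with common difference d = -17.
Next term = -45 + -17 = -62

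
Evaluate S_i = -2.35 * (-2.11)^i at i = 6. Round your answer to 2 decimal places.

S_6 = -2.35 * (-2.11)^6 ≈ -2.35 * 88.2459 ≈ -207.38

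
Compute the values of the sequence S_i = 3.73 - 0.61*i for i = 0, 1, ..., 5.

This is an arithmetic sequence.
i=0: S_0 = 3.73 + -0.61*0 = 3.73
i=1: S_1 = 3.73 + -0.61*1 = 3.12
i=2: S_2 = 3.73 + -0.61*2 = 2.51
i=3: S_3 = 3.73 + -0.61*3 = 1.9
i=4: S_4 = 3.73 + -0.61*4 = 1.29
i=5: S_5 = 3.73 + -0.61*5 = 0.68
The first 6 terms are: [3.73, 3.12, 2.51, 1.9, 1.29, 0.68]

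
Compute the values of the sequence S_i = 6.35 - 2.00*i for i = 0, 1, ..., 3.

This is an arithmetic sequence.
i=0: S_0 = 6.35 + -2.0*0 = 6.35
i=1: S_1 = 6.35 + -2.0*1 = 4.35
i=2: S_2 = 6.35 + -2.0*2 = 2.35
i=3: S_3 = 6.35 + -2.0*3 = 0.35
The first 4 terms are: [6.35, 4.35, 2.35, 0.35]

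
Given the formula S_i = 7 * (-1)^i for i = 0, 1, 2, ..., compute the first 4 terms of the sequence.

This is a geometric sequence.
i=0: S_0 = 7 * (-1)^0 = 7
i=1: S_1 = 7 * (-1)^1 = -7
i=2: S_2 = 7 * (-1)^2 = 7
i=3: S_3 = 7 * (-1)^3 = -7
The first 4 terms are: [7, -7, 7, -7]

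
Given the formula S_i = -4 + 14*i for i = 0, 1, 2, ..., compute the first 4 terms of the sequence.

This is an arithmetic sequence.
i=0: S_0 = -4 + 14*0 = -4
i=1: S_1 = -4 + 14*1 = 10
i=2: S_2 = -4 + 14*2 = 24
i=3: S_3 = -4 + 14*3 = 38
The first 4 terms are: [-4, 10, 24, 38]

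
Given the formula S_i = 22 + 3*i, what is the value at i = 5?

S_5 = 22 + 3*5 = 22 + 15 = 37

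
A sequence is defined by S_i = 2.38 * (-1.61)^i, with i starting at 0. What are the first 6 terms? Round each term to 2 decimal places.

This is a geometric sequence.
i=0: S_0 = 2.38 * (-1.61)^0 = 2.38
i=1: S_1 = 2.38 * (-1.61)^1 ≈ -3.83
i=2: S_2 = 2.38 * (-1.61)^2 ≈ 6.17
i=3: S_3 = 2.38 * (-1.61)^3 ≈ -9.93
i=4: S_4 = 2.38 * (-1.61)^4 ≈ 15.99
i=5: S_5 = 2.38 * (-1.61)^5 ≈ -25.75
The first 6 terms are: [2.38, -3.83, 6.17, -9.93, 15.99, -25.75]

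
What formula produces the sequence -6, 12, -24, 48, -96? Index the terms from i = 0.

Check ratios: 12 / -6 = -2.0
Common ratio r = -2.
First term a = -6.
Formula: S_i = -6 * (-2)^i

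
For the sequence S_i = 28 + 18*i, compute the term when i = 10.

S_10 = 28 + 18*10 = 28 + 180 = 208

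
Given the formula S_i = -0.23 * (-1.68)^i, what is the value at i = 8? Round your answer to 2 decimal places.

S_8 = -0.23 * (-1.68)^8 ≈ -0.23 * 63.4562 ≈ -14.59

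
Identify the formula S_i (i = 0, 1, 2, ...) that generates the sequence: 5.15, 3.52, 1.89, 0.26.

Check differences: 3.52 - 5.15 = -1.63
1.89 - 3.52 = -1.63
Common difference d = -1.63.
First term a = 5.15.
Formula: S_i = 5.15 - 1.63*i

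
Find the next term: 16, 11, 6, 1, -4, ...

Differences: 11 - 16 = -5
This is an arithmetic sequence with common difference d = -5.
Next term = -4 + -5 = -9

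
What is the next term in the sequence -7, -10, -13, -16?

Differences: -10 - -7 = -3
This is an arithmetic sequence with common difference d = -3.
Next term = -16 + -3 = -19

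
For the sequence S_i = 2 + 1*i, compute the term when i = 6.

S_6 = 2 + 1*6 = 2 + 6 = 8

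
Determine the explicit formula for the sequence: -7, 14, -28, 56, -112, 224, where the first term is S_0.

Check ratios: 14 / -7 = -2.0
Common ratio r = -2.
First term a = -7.
Formula: S_i = -7 * (-2)^i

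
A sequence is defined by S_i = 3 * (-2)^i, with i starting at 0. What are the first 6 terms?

This is a geometric sequence.
i=0: S_0 = 3 * (-2)^0 = 3
i=1: S_1 = 3 * (-2)^1 = -6
i=2: S_2 = 3 * (-2)^2 = 12
i=3: S_3 = 3 * (-2)^3 = -24
i=4: S_4 = 3 * (-2)^4 = 48
i=5: S_5 = 3 * (-2)^5 = -96
The first 6 terms are: [3, -6, 12, -24, 48, -96]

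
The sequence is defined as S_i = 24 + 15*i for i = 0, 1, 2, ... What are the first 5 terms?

This is an arithmetic sequence.
i=0: S_0 = 24 + 15*0 = 24
i=1: S_1 = 24 + 15*1 = 39
i=2: S_2 = 24 + 15*2 = 54
i=3: S_3 = 24 + 15*3 = 69
i=4: S_4 = 24 + 15*4 = 84
The first 5 terms are: [24, 39, 54, 69, 84]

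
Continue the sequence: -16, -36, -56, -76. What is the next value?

Differences: -36 - -16 = -20
This is an arithmetic sequence with common difference d = -20.
Next term = -76 + -20 = -96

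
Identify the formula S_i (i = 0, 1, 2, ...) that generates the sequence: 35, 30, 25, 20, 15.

Check differences: 30 - 35 = -5
25 - 30 = -5
Common difference d = -5.
First term a = 35.
Formula: S_i = 35 - 5*i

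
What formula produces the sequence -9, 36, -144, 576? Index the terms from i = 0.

Check ratios: 36 / -9 = -4.0
Common ratio r = -4.
First term a = -9.
Formula: S_i = -9 * (-4)^i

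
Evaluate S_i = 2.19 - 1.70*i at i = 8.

S_8 = 2.19 + -1.7*8 = 2.19 + -13.6 = -11.41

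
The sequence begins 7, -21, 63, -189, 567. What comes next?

Ratios: -21 / 7 = -3.0
This is a geometric sequence with common ratio r = -3.
Next term = 567 * -3 = -1701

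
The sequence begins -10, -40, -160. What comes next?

Ratios: -40 / -10 = 4.0
This is a geometric sequence with common ratio r = 4.
Next term = -160 * 4 = -640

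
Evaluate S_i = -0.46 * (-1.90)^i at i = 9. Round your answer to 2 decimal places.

S_9 = -0.46 * (-1.9)^9 ≈ -0.46 * -322.6877 ≈ 148.44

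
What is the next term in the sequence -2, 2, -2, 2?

Ratios: 2 / -2 = -1.0
This is a geometric sequence with common ratio r = -1.
Next term = 2 * -1 = -2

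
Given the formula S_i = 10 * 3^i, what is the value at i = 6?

S_6 = 10 * 3^6 = 10 * 729 = 7290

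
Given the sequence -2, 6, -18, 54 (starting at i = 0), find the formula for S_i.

Check ratios: 6 / -2 = -3.0
Common ratio r = -3.
First term a = -2.
Formula: S_i = -2 * (-3)^i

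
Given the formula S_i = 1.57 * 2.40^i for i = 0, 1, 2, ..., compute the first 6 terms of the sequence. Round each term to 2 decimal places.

This is a geometric sequence.
i=0: S_0 = 1.57 * 2.4^0 = 1.57
i=1: S_1 = 1.57 * 2.4^1 ≈ 3.77
i=2: S_2 = 1.57 * 2.4^2 ≈ 9.04
i=3: S_3 = 1.57 * 2.4^3 ≈ 21.7
i=4: S_4 = 1.57 * 2.4^4 ≈ 52.09
i=5: S_5 = 1.57 * 2.4^5 ≈ 125.01
The first 6 terms are: [1.57, 3.77, 9.04, 21.7, 52.09, 125.01]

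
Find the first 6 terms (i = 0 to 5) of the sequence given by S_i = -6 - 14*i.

This is an arithmetic sequence.
i=0: S_0 = -6 + -14*0 = -6
i=1: S_1 = -6 + -14*1 = -20
i=2: S_2 = -6 + -14*2 = -34
i=3: S_3 = -6 + -14*3 = -48
i=4: S_4 = -6 + -14*4 = -62
i=5: S_5 = -6 + -14*5 = -76
The first 6 terms are: [-6, -20, -34, -48, -62, -76]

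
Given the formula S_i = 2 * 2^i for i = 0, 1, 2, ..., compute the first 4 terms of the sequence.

This is a geometric sequence.
i=0: S_0 = 2 * 2^0 = 2
i=1: S_1 = 2 * 2^1 = 4
i=2: S_2 = 2 * 2^2 = 8
i=3: S_3 = 2 * 2^3 = 16
The first 4 terms are: [2, 4, 8, 16]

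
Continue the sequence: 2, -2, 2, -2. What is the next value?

Ratios: -2 / 2 = -1.0
This is a geometric sequence with common ratio r = -1.
Next term = -2 * -1 = 2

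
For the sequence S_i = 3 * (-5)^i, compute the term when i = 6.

S_6 = 3 * (-5)^6 = 3 * 15625 = 46875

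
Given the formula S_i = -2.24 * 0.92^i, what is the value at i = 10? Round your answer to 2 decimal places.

S_10 = -2.24 * 0.92^10 ≈ -2.24 * 0.4344 ≈ -0.97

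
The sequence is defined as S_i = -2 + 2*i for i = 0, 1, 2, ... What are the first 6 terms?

This is an arithmetic sequence.
i=0: S_0 = -2 + 2*0 = -2
i=1: S_1 = -2 + 2*1 = 0
i=2: S_2 = -2 + 2*2 = 2
i=3: S_3 = -2 + 2*3 = 4
i=4: S_4 = -2 + 2*4 = 6
i=5: S_5 = -2 + 2*5 = 8
The first 6 terms are: [-2, 0, 2, 4, 6, 8]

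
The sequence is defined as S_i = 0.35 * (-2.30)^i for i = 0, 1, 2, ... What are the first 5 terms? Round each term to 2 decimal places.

This is a geometric sequence.
i=0: S_0 = 0.35 * (-2.3)^0 = 0.35
i=1: S_1 = 0.35 * (-2.3)^1 ≈ -0.81
i=2: S_2 = 0.35 * (-2.3)^2 ≈ 1.85
i=3: S_3 = 0.35 * (-2.3)^3 ≈ -4.26
i=4: S_4 = 0.35 * (-2.3)^4 ≈ 9.79
The first 5 terms are: [0.35, -0.81, 1.85, -4.26, 9.79]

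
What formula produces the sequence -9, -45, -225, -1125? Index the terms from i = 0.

Check ratios: -45 / -9 = 5.0
Common ratio r = 5.
First term a = -9.
Formula: S_i = -9 * 5^i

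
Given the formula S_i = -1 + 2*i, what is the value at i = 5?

S_5 = -1 + 2*5 = -1 + 10 = 9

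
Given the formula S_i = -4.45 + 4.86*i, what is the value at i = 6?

S_6 = -4.45 + 4.86*6 = -4.45 + 29.16 = 24.71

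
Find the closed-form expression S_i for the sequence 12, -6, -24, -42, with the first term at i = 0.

Check differences: -6 - 12 = -18
-24 - -6 = -18
Common difference d = -18.
First term a = 12.
Formula: S_i = 12 - 18*i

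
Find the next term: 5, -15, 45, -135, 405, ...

Ratios: -15 / 5 = -3.0
This is a geometric sequence with common ratio r = -3.
Next term = 405 * -3 = -1215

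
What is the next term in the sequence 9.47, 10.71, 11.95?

Differences: 10.71 - 9.47 = 1.24
This is an arithmetic sequence with common difference d = 1.24.
Next term = 11.95 + 1.24 = 13.19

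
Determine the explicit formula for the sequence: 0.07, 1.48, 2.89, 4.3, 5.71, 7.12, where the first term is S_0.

Check differences: 1.48 - 0.07 = 1.41
2.89 - 1.48 = 1.41
Common difference d = 1.41.
First term a = 0.07.
Formula: S_i = 0.07 + 1.41*i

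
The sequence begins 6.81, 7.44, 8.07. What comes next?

Differences: 7.44 - 6.81 = 0.63
This is an arithmetic sequence with common difference d = 0.63.
Next term = 8.07 + 0.63 = 8.7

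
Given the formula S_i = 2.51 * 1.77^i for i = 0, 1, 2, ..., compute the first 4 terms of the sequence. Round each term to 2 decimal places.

This is a geometric sequence.
i=0: S_0 = 2.51 * 1.77^0 = 2.51
i=1: S_1 = 2.51 * 1.77^1 ≈ 4.44
i=2: S_2 = 2.51 * 1.77^2 ≈ 7.86
i=3: S_3 = 2.51 * 1.77^3 ≈ 13.92
The first 4 terms are: [2.51, 4.44, 7.86, 13.92]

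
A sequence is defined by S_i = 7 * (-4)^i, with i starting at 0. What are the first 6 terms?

This is a geometric sequence.
i=0: S_0 = 7 * (-4)^0 = 7
i=1: S_1 = 7 * (-4)^1 = -28
i=2: S_2 = 7 * (-4)^2 = 112
i=3: S_3 = 7 * (-4)^3 = -448
i=4: S_4 = 7 * (-4)^4 = 1792
i=5: S_5 = 7 * (-4)^5 = -7168
The first 6 terms are: [7, -28, 112, -448, 1792, -7168]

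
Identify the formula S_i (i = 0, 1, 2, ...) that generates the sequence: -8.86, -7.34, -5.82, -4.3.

Check differences: -7.34 - -8.86 = 1.52
-5.82 - -7.34 = 1.52
Common difference d = 1.52.
First term a = -8.86.
Formula: S_i = -8.86 + 1.52*i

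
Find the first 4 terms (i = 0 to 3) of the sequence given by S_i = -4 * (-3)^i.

This is a geometric sequence.
i=0: S_0 = -4 * (-3)^0 = -4
i=1: S_1 = -4 * (-3)^1 = 12
i=2: S_2 = -4 * (-3)^2 = -36
i=3: S_3 = -4 * (-3)^3 = 108
The first 4 terms are: [-4, 12, -36, 108]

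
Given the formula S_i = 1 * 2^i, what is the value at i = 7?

S_7 = 1 * 2^7 = 1 * 128 = 128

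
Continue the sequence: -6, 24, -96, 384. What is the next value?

Ratios: 24 / -6 = -4.0
This is a geometric sequence with common ratio r = -4.
Next term = 384 * -4 = -1536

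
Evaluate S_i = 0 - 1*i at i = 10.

S_10 = 0 + -1*10 = 0 + -10 = -10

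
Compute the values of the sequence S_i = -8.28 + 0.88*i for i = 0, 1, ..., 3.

This is an arithmetic sequence.
i=0: S_0 = -8.28 + 0.88*0 = -8.28
i=1: S_1 = -8.28 + 0.88*1 = -7.4
i=2: S_2 = -8.28 + 0.88*2 = -6.52
i=3: S_3 = -8.28 + 0.88*3 = -5.64
The first 4 terms are: [-8.28, -7.4, -6.52, -5.64]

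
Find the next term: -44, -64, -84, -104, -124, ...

Differences: -64 - -44 = -20
This is an arithmetic sequence with common difference d = -20.
Next term = -124 + -20 = -144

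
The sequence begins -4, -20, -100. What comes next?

Ratios: -20 / -4 = 5.0
This is a geometric sequence with common ratio r = 5.
Next term = -100 * 5 = -500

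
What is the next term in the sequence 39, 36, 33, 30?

Differences: 36 - 39 = -3
This is an arithmetic sequence with common difference d = -3.
Next term = 30 + -3 = 27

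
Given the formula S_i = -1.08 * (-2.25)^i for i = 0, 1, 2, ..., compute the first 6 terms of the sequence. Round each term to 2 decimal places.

This is a geometric sequence.
i=0: S_0 = -1.08 * (-2.25)^0 = -1.08
i=1: S_1 = -1.08 * (-2.25)^1 = 2.43
i=2: S_2 = -1.08 * (-2.25)^2 ≈ -5.47
i=3: S_3 = -1.08 * (-2.25)^3 ≈ 12.3
i=4: S_4 = -1.08 * (-2.25)^4 ≈ -27.68
i=5: S_5 = -1.08 * (-2.25)^5 ≈ 62.28
The first 6 terms are: [-1.08, 2.43, -5.47, 12.3, -27.68, 62.28]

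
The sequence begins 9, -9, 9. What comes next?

Ratios: -9 / 9 = -1.0
This is a geometric sequence with common ratio r = -1.
Next term = 9 * -1 = -9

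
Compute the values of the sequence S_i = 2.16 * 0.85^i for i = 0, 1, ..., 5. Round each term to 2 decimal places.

This is a geometric sequence.
i=0: S_0 = 2.16 * 0.85^0 = 2.16
i=1: S_1 = 2.16 * 0.85^1 ≈ 1.84
i=2: S_2 = 2.16 * 0.85^2 ≈ 1.56
i=3: S_3 = 2.16 * 0.85^3 ≈ 1.33
i=4: S_4 = 2.16 * 0.85^4 ≈ 1.13
i=5: S_5 = 2.16 * 0.85^5 ≈ 0.96
The first 6 terms are: [2.16, 1.84, 1.56, 1.33, 1.13, 0.96]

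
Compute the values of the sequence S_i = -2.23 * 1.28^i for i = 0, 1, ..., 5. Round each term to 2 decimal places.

This is a geometric sequence.
i=0: S_0 = -2.23 * 1.28^0 = -2.23
i=1: S_1 = -2.23 * 1.28^1 ≈ -2.85
i=2: S_2 = -2.23 * 1.28^2 ≈ -3.65
i=3: S_3 = -2.23 * 1.28^3 ≈ -4.68
i=4: S_4 = -2.23 * 1.28^4 ≈ -5.99
i=5: S_5 = -2.23 * 1.28^5 ≈ -7.66
The first 6 terms are: [-2.23, -2.85, -3.65, -4.68, -5.99, -7.66]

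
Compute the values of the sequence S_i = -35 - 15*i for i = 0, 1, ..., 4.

This is an arithmetic sequence.
i=0: S_0 = -35 + -15*0 = -35
i=1: S_1 = -35 + -15*1 = -50
i=2: S_2 = -35 + -15*2 = -65
i=3: S_3 = -35 + -15*3 = -80
i=4: S_4 = -35 + -15*4 = -95
The first 5 terms are: [-35, -50, -65, -80, -95]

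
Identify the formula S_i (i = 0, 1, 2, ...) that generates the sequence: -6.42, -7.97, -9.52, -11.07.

Check differences: -7.97 - -6.42 = -1.55
-9.52 - -7.97 = -1.55
Common difference d = -1.55.
First term a = -6.42.
Formula: S_i = -6.42 - 1.55*i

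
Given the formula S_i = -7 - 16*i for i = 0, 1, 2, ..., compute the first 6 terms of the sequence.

This is an arithmetic sequence.
i=0: S_0 = -7 + -16*0 = -7
i=1: S_1 = -7 + -16*1 = -23
i=2: S_2 = -7 + -16*2 = -39
i=3: S_3 = -7 + -16*3 = -55
i=4: S_4 = -7 + -16*4 = -71
i=5: S_5 = -7 + -16*5 = -87
The first 6 terms are: [-7, -23, -39, -55, -71, -87]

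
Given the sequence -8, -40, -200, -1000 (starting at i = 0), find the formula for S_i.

Check ratios: -40 / -8 = 5.0
Common ratio r = 5.
First term a = -8.
Formula: S_i = -8 * 5^i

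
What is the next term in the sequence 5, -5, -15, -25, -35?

Differences: -5 - 5 = -10
This is an arithmetic sequence with common difference d = -10.
Next term = -35 + -10 = -45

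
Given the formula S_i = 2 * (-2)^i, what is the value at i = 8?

S_8 = 2 * (-2)^8 = 2 * 256 = 512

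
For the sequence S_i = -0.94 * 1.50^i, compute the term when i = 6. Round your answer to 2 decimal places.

S_6 = -0.94 * 1.5^6 ≈ -0.94 * 11.3906 ≈ -10.71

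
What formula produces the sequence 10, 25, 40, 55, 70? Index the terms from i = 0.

Check differences: 25 - 10 = 15
40 - 25 = 15
Common difference d = 15.
First term a = 10.
Formula: S_i = 10 + 15*i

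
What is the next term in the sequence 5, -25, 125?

Ratios: -25 / 5 = -5.0
This is a geometric sequence with common ratio r = -5.
Next term = 125 * -5 = -625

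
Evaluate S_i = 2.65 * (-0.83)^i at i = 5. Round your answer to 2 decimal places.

S_5 = 2.65 * (-0.83)^5 ≈ 2.65 * -0.3939 ≈ -1.04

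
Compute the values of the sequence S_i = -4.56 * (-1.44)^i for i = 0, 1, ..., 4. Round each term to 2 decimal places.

This is a geometric sequence.
i=0: S_0 = -4.56 * (-1.44)^0 = -4.56
i=1: S_1 = -4.56 * (-1.44)^1 ≈ 6.57
i=2: S_2 = -4.56 * (-1.44)^2 ≈ -9.46
i=3: S_3 = -4.56 * (-1.44)^3 ≈ 13.62
i=4: S_4 = -4.56 * (-1.44)^4 ≈ -19.61
The first 5 terms are: [-4.56, 6.57, -9.46, 13.62, -19.61]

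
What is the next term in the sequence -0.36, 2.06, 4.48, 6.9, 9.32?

Differences: 2.06 - -0.36 = 2.42
This is an arithmetic sequence with common difference d = 2.42.
Next term = 9.32 + 2.42 = 11.74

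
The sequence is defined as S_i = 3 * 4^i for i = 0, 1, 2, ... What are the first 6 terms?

This is a geometric sequence.
i=0: S_0 = 3 * 4^0 = 3
i=1: S_1 = 3 * 4^1 = 12
i=2: S_2 = 3 * 4^2 = 48
i=3: S_3 = 3 * 4^3 = 192
i=4: S_4 = 3 * 4^4 = 768
i=5: S_5 = 3 * 4^5 = 3072
The first 6 terms are: [3, 12, 48, 192, 768, 3072]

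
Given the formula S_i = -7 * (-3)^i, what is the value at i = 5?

S_5 = -7 * (-3)^5 = -7 * -243 = 1701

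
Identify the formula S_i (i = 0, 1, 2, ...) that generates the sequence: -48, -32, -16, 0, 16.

Check differences: -32 - -48 = 16
-16 - -32 = 16
Common difference d = 16.
First term a = -48.
Formula: S_i = -48 + 16*i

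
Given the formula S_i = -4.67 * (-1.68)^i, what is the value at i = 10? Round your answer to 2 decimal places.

S_10 = -4.67 * (-1.68)^10 ≈ -4.67 * 179.0989 ≈ -836.39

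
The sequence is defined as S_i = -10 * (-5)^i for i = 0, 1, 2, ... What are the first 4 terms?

This is a geometric sequence.
i=0: S_0 = -10 * (-5)^0 = -10
i=1: S_1 = -10 * (-5)^1 = 50
i=2: S_2 = -10 * (-5)^2 = -250
i=3: S_3 = -10 * (-5)^3 = 1250
The first 4 terms are: [-10, 50, -250, 1250]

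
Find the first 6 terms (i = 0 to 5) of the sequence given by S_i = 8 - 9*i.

This is an arithmetic sequence.
i=0: S_0 = 8 + -9*0 = 8
i=1: S_1 = 8 + -9*1 = -1
i=2: S_2 = 8 + -9*2 = -10
i=3: S_3 = 8 + -9*3 = -19
i=4: S_4 = 8 + -9*4 = -28
i=5: S_5 = 8 + -9*5 = -37
The first 6 terms are: [8, -1, -10, -19, -28, -37]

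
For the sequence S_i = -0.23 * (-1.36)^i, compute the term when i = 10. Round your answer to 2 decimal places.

S_10 = -0.23 * (-1.36)^10 ≈ -0.23 * 21.6466 ≈ -4.98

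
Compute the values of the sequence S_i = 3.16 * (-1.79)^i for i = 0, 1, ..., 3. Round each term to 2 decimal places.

This is a geometric sequence.
i=0: S_0 = 3.16 * (-1.79)^0 = 3.16
i=1: S_1 = 3.16 * (-1.79)^1 ≈ -5.66
i=2: S_2 = 3.16 * (-1.79)^2 ≈ 10.12
i=3: S_3 = 3.16 * (-1.79)^3 ≈ -18.12
The first 4 terms are: [3.16, -5.66, 10.12, -18.12]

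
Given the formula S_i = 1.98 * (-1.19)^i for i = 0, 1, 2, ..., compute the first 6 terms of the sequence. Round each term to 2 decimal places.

This is a geometric sequence.
i=0: S_0 = 1.98 * (-1.19)^0 = 1.98
i=1: S_1 = 1.98 * (-1.19)^1 ≈ -2.36
i=2: S_2 = 1.98 * (-1.19)^2 ≈ 2.8
i=3: S_3 = 1.98 * (-1.19)^3 ≈ -3.34
i=4: S_4 = 1.98 * (-1.19)^4 ≈ 3.97
i=5: S_5 = 1.98 * (-1.19)^5 ≈ -4.72
The first 6 terms are: [1.98, -2.36, 2.8, -3.34, 3.97, -4.72]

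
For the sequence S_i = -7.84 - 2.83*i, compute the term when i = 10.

S_10 = -7.84 + -2.83*10 = -7.84 + -28.3 = -36.14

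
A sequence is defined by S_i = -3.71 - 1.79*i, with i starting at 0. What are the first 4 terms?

This is an arithmetic sequence.
i=0: S_0 = -3.71 + -1.79*0 = -3.71
i=1: S_1 = -3.71 + -1.79*1 = -5.5
i=2: S_2 = -3.71 + -1.79*2 = -7.29
i=3: S_3 = -3.71 + -1.79*3 = -9.08
The first 4 terms are: [-3.71, -5.5, -7.29, -9.08]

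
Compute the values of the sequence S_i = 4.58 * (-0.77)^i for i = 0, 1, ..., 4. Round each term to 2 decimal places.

This is a geometric sequence.
i=0: S_0 = 4.58 * (-0.77)^0 = 4.58
i=1: S_1 = 4.58 * (-0.77)^1 ≈ -3.53
i=2: S_2 = 4.58 * (-0.77)^2 ≈ 2.72
i=3: S_3 = 4.58 * (-0.77)^3 ≈ -2.09
i=4: S_4 = 4.58 * (-0.77)^4 ≈ 1.61
The first 5 terms are: [4.58, -3.53, 2.72, -2.09, 1.61]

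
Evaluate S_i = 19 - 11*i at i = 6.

S_6 = 19 + -11*6 = 19 + -66 = -47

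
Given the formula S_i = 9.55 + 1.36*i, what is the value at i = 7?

S_7 = 9.55 + 1.36*7 = 9.55 + 9.52 = 19.07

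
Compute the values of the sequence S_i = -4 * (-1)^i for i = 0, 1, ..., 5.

This is a geometric sequence.
i=0: S_0 = -4 * (-1)^0 = -4
i=1: S_1 = -4 * (-1)^1 = 4
i=2: S_2 = -4 * (-1)^2 = -4
i=3: S_3 = -4 * (-1)^3 = 4
i=4: S_4 = -4 * (-1)^4 = -4
i=5: S_5 = -4 * (-1)^5 = 4
The first 6 terms are: [-4, 4, -4, 4, -4, 4]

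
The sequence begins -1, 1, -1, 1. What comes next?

Ratios: 1 / -1 = -1.0
This is a geometric sequence with common ratio r = -1.
Next term = 1 * -1 = -1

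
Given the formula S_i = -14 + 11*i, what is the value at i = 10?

S_10 = -14 + 11*10 = -14 + 110 = 96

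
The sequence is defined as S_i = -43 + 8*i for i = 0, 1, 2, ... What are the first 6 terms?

This is an arithmetic sequence.
i=0: S_0 = -43 + 8*0 = -43
i=1: S_1 = -43 + 8*1 = -35
i=2: S_2 = -43 + 8*2 = -27
i=3: S_3 = -43 + 8*3 = -19
i=4: S_4 = -43 + 8*4 = -11
i=5: S_5 = -43 + 8*5 = -3
The first 6 terms are: [-43, -35, -27, -19, -11, -3]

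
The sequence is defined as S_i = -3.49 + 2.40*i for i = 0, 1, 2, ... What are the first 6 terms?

This is an arithmetic sequence.
i=0: S_0 = -3.49 + 2.4*0 = -3.49
i=1: S_1 = -3.49 + 2.4*1 = -1.09
i=2: S_2 = -3.49 + 2.4*2 = 1.31
i=3: S_3 = -3.49 + 2.4*3 = 3.71
i=4: S_4 = -3.49 + 2.4*4 = 6.11
i=5: S_5 = -3.49 + 2.4*5 = 8.51
The first 6 terms are: [-3.49, -1.09, 1.31, 3.71, 6.11, 8.51]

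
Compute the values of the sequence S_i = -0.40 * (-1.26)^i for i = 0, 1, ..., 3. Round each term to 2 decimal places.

This is a geometric sequence.
i=0: S_0 = -0.4 * (-1.26)^0 = -0.4
i=1: S_1 = -0.4 * (-1.26)^1 ≈ 0.5
i=2: S_2 = -0.4 * (-1.26)^2 ≈ -0.64
i=3: S_3 = -0.4 * (-1.26)^3 ≈ 0.8
The first 4 terms are: [-0.4, 0.5, -0.64, 0.8]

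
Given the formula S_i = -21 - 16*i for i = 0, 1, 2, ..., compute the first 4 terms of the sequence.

This is an arithmetic sequence.
i=0: S_0 = -21 + -16*0 = -21
i=1: S_1 = -21 + -16*1 = -37
i=2: S_2 = -21 + -16*2 = -53
i=3: S_3 = -21 + -16*3 = -69
The first 4 terms are: [-21, -37, -53, -69]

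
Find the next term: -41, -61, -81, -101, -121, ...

Differences: -61 - -41 = -20
This is an arithmetic sequence with common difference d = -20.
Next term = -121 + -20 = -141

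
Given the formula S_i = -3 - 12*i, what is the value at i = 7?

S_7 = -3 + -12*7 = -3 + -84 = -87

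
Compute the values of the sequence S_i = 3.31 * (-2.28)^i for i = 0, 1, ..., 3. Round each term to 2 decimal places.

This is a geometric sequence.
i=0: S_0 = 3.31 * (-2.28)^0 = 3.31
i=1: S_1 = 3.31 * (-2.28)^1 ≈ -7.55
i=2: S_2 = 3.31 * (-2.28)^2 ≈ 17.21
i=3: S_3 = 3.31 * (-2.28)^3 ≈ -39.23
The first 4 terms are: [3.31, -7.55, 17.21, -39.23]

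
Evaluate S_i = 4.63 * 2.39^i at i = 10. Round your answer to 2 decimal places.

S_10 = 4.63 * 2.39^10 ≈ 4.63 * 6081.0561 ≈ 28155.29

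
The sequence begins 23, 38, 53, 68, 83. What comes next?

Differences: 38 - 23 = 15
This is an arithmetic sequence with common difference d = 15.
Next term = 83 + 15 = 98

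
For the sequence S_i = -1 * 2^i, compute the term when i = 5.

S_5 = -1 * 2^5 = -1 * 32 = -32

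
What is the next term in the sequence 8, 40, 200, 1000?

Ratios: 40 / 8 = 5.0
This is a geometric sequence with common ratio r = 5.
Next term = 1000 * 5 = 5000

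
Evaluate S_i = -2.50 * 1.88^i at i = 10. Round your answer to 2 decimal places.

S_10 = -2.5 * 1.88^10 ≈ -2.5 * 551.5419 ≈ -1378.85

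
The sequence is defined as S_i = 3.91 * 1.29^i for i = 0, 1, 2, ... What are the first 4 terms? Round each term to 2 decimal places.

This is a geometric sequence.
i=0: S_0 = 3.91 * 1.29^0 = 3.91
i=1: S_1 = 3.91 * 1.29^1 ≈ 5.04
i=2: S_2 = 3.91 * 1.29^2 ≈ 6.51
i=3: S_3 = 3.91 * 1.29^3 ≈ 8.39
The first 4 terms are: [3.91, 5.04, 6.51, 8.39]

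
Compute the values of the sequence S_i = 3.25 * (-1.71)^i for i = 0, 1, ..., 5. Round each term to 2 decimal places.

This is a geometric sequence.
i=0: S_0 = 3.25 * (-1.71)^0 = 3.25
i=1: S_1 = 3.25 * (-1.71)^1 ≈ -5.56
i=2: S_2 = 3.25 * (-1.71)^2 ≈ 9.5
i=3: S_3 = 3.25 * (-1.71)^3 ≈ -16.25
i=4: S_4 = 3.25 * (-1.71)^4 ≈ 27.79
i=5: S_5 = 3.25 * (-1.71)^5 ≈ -47.52
The first 6 terms are: [3.25, -5.56, 9.5, -16.25, 27.79, -47.52]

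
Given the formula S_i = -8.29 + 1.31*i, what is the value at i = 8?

S_8 = -8.29 + 1.31*8 = -8.29 + 10.48 = 2.19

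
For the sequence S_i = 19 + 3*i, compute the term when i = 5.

S_5 = 19 + 3*5 = 19 + 15 = 34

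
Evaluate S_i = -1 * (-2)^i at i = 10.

S_10 = -1 * (-2)^10 = -1 * 1024 = -1024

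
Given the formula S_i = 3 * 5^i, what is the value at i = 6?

S_6 = 3 * 5^6 = 3 * 15625 = 46875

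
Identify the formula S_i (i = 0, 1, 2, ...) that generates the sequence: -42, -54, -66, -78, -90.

Check differences: -54 - -42 = -12
-66 - -54 = -12
Common difference d = -12.
First term a = -42.
Formula: S_i = -42 - 12*i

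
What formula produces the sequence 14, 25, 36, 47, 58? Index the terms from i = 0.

Check differences: 25 - 14 = 11
36 - 25 = 11
Common difference d = 11.
First term a = 14.
Formula: S_i = 14 + 11*i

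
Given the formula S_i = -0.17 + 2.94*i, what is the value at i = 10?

S_10 = -0.17 + 2.94*10 = -0.17 + 29.4 = 29.23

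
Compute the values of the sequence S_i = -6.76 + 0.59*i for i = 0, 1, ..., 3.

This is an arithmetic sequence.
i=0: S_0 = -6.76 + 0.59*0 = -6.76
i=1: S_1 = -6.76 + 0.59*1 = -6.17
i=2: S_2 = -6.76 + 0.59*2 = -5.58
i=3: S_3 = -6.76 + 0.59*3 = -4.99
The first 4 terms are: [-6.76, -6.17, -5.58, -4.99]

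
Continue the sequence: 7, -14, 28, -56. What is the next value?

Ratios: -14 / 7 = -2.0
This is a geometric sequence with common ratio r = -2.
Next term = -56 * -2 = 112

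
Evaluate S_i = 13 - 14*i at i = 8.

S_8 = 13 + -14*8 = 13 + -112 = -99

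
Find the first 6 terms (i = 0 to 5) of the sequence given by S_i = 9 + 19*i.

This is an arithmetic sequence.
i=0: S_0 = 9 + 19*0 = 9
i=1: S_1 = 9 + 19*1 = 28
i=2: S_2 = 9 + 19*2 = 47
i=3: S_3 = 9 + 19*3 = 66
i=4: S_4 = 9 + 19*4 = 85
i=5: S_5 = 9 + 19*5 = 104
The first 6 terms are: [9, 28, 47, 66, 85, 104]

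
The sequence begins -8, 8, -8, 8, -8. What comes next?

Ratios: 8 / -8 = -1.0
This is a geometric sequence with common ratio r = -1.
Next term = -8 * -1 = 8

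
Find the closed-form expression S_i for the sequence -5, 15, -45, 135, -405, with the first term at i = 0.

Check ratios: 15 / -5 = -3.0
Common ratio r = -3.
First term a = -5.
Formula: S_i = -5 * (-3)^i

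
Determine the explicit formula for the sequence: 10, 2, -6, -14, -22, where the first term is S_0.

Check differences: 2 - 10 = -8
-6 - 2 = -8
Common difference d = -8.
First term a = 10.
Formula: S_i = 10 - 8*i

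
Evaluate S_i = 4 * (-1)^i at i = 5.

S_5 = 4 * (-1)^5 = 4 * -1 = -4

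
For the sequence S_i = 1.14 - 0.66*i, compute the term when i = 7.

S_7 = 1.14 + -0.66*7 = 1.14 + -4.62 = -3.48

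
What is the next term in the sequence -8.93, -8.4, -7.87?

Differences: -8.4 - -8.93 = 0.53
This is an arithmetic sequence with common difference d = 0.53.
Next term = -7.87 + 0.53 = -7.34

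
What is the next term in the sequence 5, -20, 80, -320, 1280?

Ratios: -20 / 5 = -4.0
This is a geometric sequence with common ratio r = -4.
Next term = 1280 * -4 = -5120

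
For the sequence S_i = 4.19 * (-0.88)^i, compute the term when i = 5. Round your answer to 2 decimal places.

S_5 = 4.19 * (-0.88)^5 ≈ 4.19 * -0.5277 ≈ -2.21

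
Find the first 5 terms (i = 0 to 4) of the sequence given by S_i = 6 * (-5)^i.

This is a geometric sequence.
i=0: S_0 = 6 * (-5)^0 = 6
i=1: S_1 = 6 * (-5)^1 = -30
i=2: S_2 = 6 * (-5)^2 = 150
i=3: S_3 = 6 * (-5)^3 = -750
i=4: S_4 = 6 * (-5)^4 = 3750
The first 5 terms are: [6, -30, 150, -750, 3750]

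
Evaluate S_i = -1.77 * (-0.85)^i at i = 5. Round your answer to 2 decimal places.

S_5 = -1.77 * (-0.85)^5 ≈ -1.77 * -0.4437 ≈ 0.79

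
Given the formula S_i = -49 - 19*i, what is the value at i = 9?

S_9 = -49 + -19*9 = -49 + -171 = -220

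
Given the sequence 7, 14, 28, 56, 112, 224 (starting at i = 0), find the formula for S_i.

Check ratios: 14 / 7 = 2.0
Common ratio r = 2.
First term a = 7.
Formula: S_i = 7 * 2^i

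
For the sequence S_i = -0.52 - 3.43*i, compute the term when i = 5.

S_5 = -0.52 + -3.43*5 = -0.52 + -17.15 = -17.67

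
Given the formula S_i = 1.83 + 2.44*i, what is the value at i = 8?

S_8 = 1.83 + 2.44*8 = 1.83 + 19.52 = 21.35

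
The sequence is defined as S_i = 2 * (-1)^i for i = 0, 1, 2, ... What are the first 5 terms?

This is a geometric sequence.
i=0: S_0 = 2 * (-1)^0 = 2
i=1: S_1 = 2 * (-1)^1 = -2
i=2: S_2 = 2 * (-1)^2 = 2
i=3: S_3 = 2 * (-1)^3 = -2
i=4: S_4 = 2 * (-1)^4 = 2
The first 5 terms are: [2, -2, 2, -2, 2]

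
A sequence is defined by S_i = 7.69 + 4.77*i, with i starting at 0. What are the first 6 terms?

This is an arithmetic sequence.
i=0: S_0 = 7.69 + 4.77*0 = 7.69
i=1: S_1 = 7.69 + 4.77*1 = 12.46
i=2: S_2 = 7.69 + 4.77*2 = 17.23
i=3: S_3 = 7.69 + 4.77*3 = 22.0
i=4: S_4 = 7.69 + 4.77*4 = 26.77
i=5: S_5 = 7.69 + 4.77*5 = 31.54
The first 6 terms are: [7.69, 12.46, 17.23, 22.0, 26.77, 31.54]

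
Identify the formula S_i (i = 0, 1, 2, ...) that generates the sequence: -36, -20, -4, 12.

Check differences: -20 - -36 = 16
-4 - -20 = 16
Common difference d = 16.
First term a = -36.
Formula: S_i = -36 + 16*i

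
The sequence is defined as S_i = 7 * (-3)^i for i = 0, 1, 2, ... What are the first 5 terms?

This is a geometric sequence.
i=0: S_0 = 7 * (-3)^0 = 7
i=1: S_1 = 7 * (-3)^1 = -21
i=2: S_2 = 7 * (-3)^2 = 63
i=3: S_3 = 7 * (-3)^3 = -189
i=4: S_4 = 7 * (-3)^4 = 567
The first 5 terms are: [7, -21, 63, -189, 567]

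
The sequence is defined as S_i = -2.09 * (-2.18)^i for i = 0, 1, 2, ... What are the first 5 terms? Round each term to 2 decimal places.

This is a geometric sequence.
i=0: S_0 = -2.09 * (-2.18)^0 = -2.09
i=1: S_1 = -2.09 * (-2.18)^1 ≈ 4.56
i=2: S_2 = -2.09 * (-2.18)^2 ≈ -9.93
i=3: S_3 = -2.09 * (-2.18)^3 ≈ 21.65
i=4: S_4 = -2.09 * (-2.18)^4 ≈ -47.2
The first 5 terms are: [-2.09, 4.56, -9.93, 21.65, -47.2]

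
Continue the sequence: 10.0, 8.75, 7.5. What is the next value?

Differences: 8.75 - 10.0 = -1.25
This is an arithmetic sequence with common difference d = -1.25.
Next term = 7.5 + -1.25 = 6.25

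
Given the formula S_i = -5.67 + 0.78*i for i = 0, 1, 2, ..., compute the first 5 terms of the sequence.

This is an arithmetic sequence.
i=0: S_0 = -5.67 + 0.78*0 = -5.67
i=1: S_1 = -5.67 + 0.78*1 = -4.89
i=2: S_2 = -5.67 + 0.78*2 = -4.11
i=3: S_3 = -5.67 + 0.78*3 = -3.33
i=4: S_4 = -5.67 + 0.78*4 = -2.55
The first 5 terms are: [-5.67, -4.89, -4.11, -3.33, -2.55]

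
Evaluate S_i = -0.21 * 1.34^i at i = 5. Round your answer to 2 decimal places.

S_5 = -0.21 * 1.34^5 ≈ -0.21 * 4.3204 ≈ -0.91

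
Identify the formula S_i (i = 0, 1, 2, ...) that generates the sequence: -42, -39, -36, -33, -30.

Check differences: -39 - -42 = 3
-36 - -39 = 3
Common difference d = 3.
First term a = -42.
Formula: S_i = -42 + 3*i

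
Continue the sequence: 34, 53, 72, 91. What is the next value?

Differences: 53 - 34 = 19
This is an arithmetic sequence with common difference d = 19.
Next term = 91 + 19 = 110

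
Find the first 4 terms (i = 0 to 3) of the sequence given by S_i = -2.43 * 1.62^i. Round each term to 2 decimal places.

This is a geometric sequence.
i=0: S_0 = -2.43 * 1.62^0 = -2.43
i=1: S_1 = -2.43 * 1.62^1 ≈ -3.94
i=2: S_2 = -2.43 * 1.62^2 ≈ -6.38
i=3: S_3 = -2.43 * 1.62^3 ≈ -10.33
The first 4 terms are: [-2.43, -3.94, -6.38, -10.33]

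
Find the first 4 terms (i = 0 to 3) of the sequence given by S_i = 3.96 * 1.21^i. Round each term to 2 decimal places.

This is a geometric sequence.
i=0: S_0 = 3.96 * 1.21^0 = 3.96
i=1: S_1 = 3.96 * 1.21^1 ≈ 4.79
i=2: S_2 = 3.96 * 1.21^2 ≈ 5.8
i=3: S_3 = 3.96 * 1.21^3 ≈ 7.02
The first 4 terms are: [3.96, 4.79, 5.8, 7.02]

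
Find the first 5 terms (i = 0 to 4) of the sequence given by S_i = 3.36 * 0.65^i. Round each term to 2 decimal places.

This is a geometric sequence.
i=0: S_0 = 3.36 * 0.65^0 = 3.36
i=1: S_1 = 3.36 * 0.65^1 ≈ 2.18
i=2: S_2 = 3.36 * 0.65^2 ≈ 1.42
i=3: S_3 = 3.36 * 0.65^3 ≈ 0.92
i=4: S_4 = 3.36 * 0.65^4 ≈ 0.6
The first 5 terms are: [3.36, 2.18, 1.42, 0.92, 0.6]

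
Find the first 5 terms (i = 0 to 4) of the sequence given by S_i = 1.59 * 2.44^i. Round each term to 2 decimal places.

This is a geometric sequence.
i=0: S_0 = 1.59 * 2.44^0 = 1.59
i=1: S_1 = 1.59 * 2.44^1 ≈ 3.88
i=2: S_2 = 1.59 * 2.44^2 ≈ 9.47
i=3: S_3 = 1.59 * 2.44^3 ≈ 23.1
i=4: S_4 = 1.59 * 2.44^4 ≈ 56.36
The first 5 terms are: [1.59, 3.88, 9.47, 23.1, 56.36]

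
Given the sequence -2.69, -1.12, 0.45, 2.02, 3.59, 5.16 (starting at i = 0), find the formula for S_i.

Check differences: -1.12 - -2.69 = 1.57
0.45 - -1.12 = 1.57
Common difference d = 1.57.
First term a = -2.69.
Formula: S_i = -2.69 + 1.57*i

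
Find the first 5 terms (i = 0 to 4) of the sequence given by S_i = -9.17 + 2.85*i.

This is an arithmetic sequence.
i=0: S_0 = -9.17 + 2.85*0 = -9.17
i=1: S_1 = -9.17 + 2.85*1 = -6.32
i=2: S_2 = -9.17 + 2.85*2 = -3.47
i=3: S_3 = -9.17 + 2.85*3 = -0.62
i=4: S_4 = -9.17 + 2.85*4 = 2.23
The first 5 terms are: [-9.17, -6.32, -3.47, -0.62, 2.23]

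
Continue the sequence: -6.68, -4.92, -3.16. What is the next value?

Differences: -4.92 - -6.68 = 1.76
This is an arithmetic sequence with common difference d = 1.76.
Next term = -3.16 + 1.76 = -1.4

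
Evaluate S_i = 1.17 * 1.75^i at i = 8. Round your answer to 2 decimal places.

S_8 = 1.17 * 1.75^8 ≈ 1.17 * 87.9639 ≈ 102.92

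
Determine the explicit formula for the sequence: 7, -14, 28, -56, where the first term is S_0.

Check ratios: -14 / 7 = -2.0
Common ratio r = -2.
First term a = 7.
Formula: S_i = 7 * (-2)^i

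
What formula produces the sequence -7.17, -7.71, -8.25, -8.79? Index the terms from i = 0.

Check differences: -7.71 - -7.17 = -0.54
-8.25 - -7.71 = -0.54
Common difference d = -0.54.
First term a = -7.17.
Formula: S_i = -7.17 - 0.54*i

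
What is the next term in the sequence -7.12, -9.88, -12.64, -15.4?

Differences: -9.88 - -7.12 = -2.76
This is an arithmetic sequence with common difference d = -2.76.
Next term = -15.4 + -2.76 = -18.16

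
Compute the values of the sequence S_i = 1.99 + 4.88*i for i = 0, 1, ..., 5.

This is an arithmetic sequence.
i=0: S_0 = 1.99 + 4.88*0 = 1.99
i=1: S_1 = 1.99 + 4.88*1 = 6.87
i=2: S_2 = 1.99 + 4.88*2 = 11.75
i=3: S_3 = 1.99 + 4.88*3 = 16.63
i=4: S_4 = 1.99 + 4.88*4 = 21.51
i=5: S_5 = 1.99 + 4.88*5 = 26.39
The first 6 terms are: [1.99, 6.87, 11.75, 16.63, 21.51, 26.39]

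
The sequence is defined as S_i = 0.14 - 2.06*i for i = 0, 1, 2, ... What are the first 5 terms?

This is an arithmetic sequence.
i=0: S_0 = 0.14 + -2.06*0 = 0.14
i=1: S_1 = 0.14 + -2.06*1 = -1.92
i=2: S_2 = 0.14 + -2.06*2 = -3.98
i=3: S_3 = 0.14 + -2.06*3 = -6.04
i=4: S_4 = 0.14 + -2.06*4 = -8.1
The first 5 terms are: [0.14, -1.92, -3.98, -6.04, -8.1]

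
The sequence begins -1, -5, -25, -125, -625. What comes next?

Ratios: -5 / -1 = 5.0
This is a geometric sequence with common ratio r = 5.
Next term = -625 * 5 = -3125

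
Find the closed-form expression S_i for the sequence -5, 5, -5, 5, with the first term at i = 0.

Check ratios: 5 / -5 = -1.0
Common ratio r = -1.
First term a = -5.
Formula: S_i = -5 * (-1)^i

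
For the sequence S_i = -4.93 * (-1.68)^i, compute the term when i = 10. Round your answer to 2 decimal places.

S_10 = -4.93 * (-1.68)^10 ≈ -4.93 * 179.0989 ≈ -882.96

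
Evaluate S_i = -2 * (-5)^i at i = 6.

S_6 = -2 * (-5)^6 = -2 * 15625 = -31250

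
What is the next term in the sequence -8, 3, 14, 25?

Differences: 3 - -8 = 11
This is an arithmetic sequence with common difference d = 11.
Next term = 25 + 11 = 36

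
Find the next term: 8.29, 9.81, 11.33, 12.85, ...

Differences: 9.81 - 8.29 = 1.52
This is an arithmetic sequence with common difference d = 1.52.
Next term = 12.85 + 1.52 = 14.37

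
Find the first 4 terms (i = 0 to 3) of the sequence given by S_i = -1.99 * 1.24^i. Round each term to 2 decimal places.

This is a geometric sequence.
i=0: S_0 = -1.99 * 1.24^0 = -1.99
i=1: S_1 = -1.99 * 1.24^1 ≈ -2.47
i=2: S_2 = -1.99 * 1.24^2 ≈ -3.06
i=3: S_3 = -1.99 * 1.24^3 ≈ -3.79
The first 4 terms are: [-1.99, -2.47, -3.06, -3.79]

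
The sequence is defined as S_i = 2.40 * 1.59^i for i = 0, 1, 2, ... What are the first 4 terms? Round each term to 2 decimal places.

This is a geometric sequence.
i=0: S_0 = 2.4 * 1.59^0 = 2.4
i=1: S_1 = 2.4 * 1.59^1 ≈ 3.82
i=2: S_2 = 2.4 * 1.59^2 ≈ 6.07
i=3: S_3 = 2.4 * 1.59^3 ≈ 9.65
The first 4 terms are: [2.4, 3.82, 6.07, 9.65]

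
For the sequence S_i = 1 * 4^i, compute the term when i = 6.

S_6 = 1 * 4^6 = 1 * 4096 = 4096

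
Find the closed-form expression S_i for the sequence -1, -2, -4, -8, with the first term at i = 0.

Check ratios: -2 / -1 = 2.0
Common ratio r = 2.
First term a = -1.
Formula: S_i = -1 * 2^i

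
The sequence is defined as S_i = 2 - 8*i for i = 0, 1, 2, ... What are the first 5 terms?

This is an arithmetic sequence.
i=0: S_0 = 2 + -8*0 = 2
i=1: S_1 = 2 + -8*1 = -6
i=2: S_2 = 2 + -8*2 = -14
i=3: S_3 = 2 + -8*3 = -22
i=4: S_4 = 2 + -8*4 = -30
The first 5 terms are: [2, -6, -14, -22, -30]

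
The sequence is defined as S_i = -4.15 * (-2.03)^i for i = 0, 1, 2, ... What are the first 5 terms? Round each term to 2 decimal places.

This is a geometric sequence.
i=0: S_0 = -4.15 * (-2.03)^0 = -4.15
i=1: S_1 = -4.15 * (-2.03)^1 ≈ 8.42
i=2: S_2 = -4.15 * (-2.03)^2 ≈ -17.1
i=3: S_3 = -4.15 * (-2.03)^3 ≈ 34.72
i=4: S_4 = -4.15 * (-2.03)^4 ≈ -70.47
The first 5 terms are: [-4.15, 8.42, -17.1, 34.72, -70.47]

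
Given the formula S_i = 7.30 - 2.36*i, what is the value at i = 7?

S_7 = 7.3 + -2.36*7 = 7.3 + -16.52 = -9.22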